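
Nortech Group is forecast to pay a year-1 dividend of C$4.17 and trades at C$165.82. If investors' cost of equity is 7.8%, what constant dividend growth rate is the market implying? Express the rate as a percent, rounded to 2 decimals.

5.29%

From P₀ = D₁/(r − g), the implied growth is g = r − D₁/P₀.
g = 0.078 − 4.17/165.82 = 0.078 − 0.02515 = 0.05285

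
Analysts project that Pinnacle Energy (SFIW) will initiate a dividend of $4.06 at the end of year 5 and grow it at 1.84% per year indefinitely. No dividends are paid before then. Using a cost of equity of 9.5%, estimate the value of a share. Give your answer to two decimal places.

Deferred-dividend DDM. At t=4 the remaining stream is a growing perpetuity with first payment D_5 = 4.06.
V_4 = D_5/(r−g) = 4.06/(0.095−0.0184) = 53.0026
P₀ = V_4/(1+r)^4 = 53.0026/(1+0.095)^4 = 36.8673

$36.87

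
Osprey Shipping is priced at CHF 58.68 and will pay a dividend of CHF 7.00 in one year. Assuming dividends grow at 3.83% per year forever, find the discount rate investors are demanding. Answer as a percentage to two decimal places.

Rearranging the constant-growth DDM: r = D₁/P₀ + g.
r = 7.0000 / 58.68 + 0.0383 = 0.11929 + 0.0383 = 0.15759

15.76%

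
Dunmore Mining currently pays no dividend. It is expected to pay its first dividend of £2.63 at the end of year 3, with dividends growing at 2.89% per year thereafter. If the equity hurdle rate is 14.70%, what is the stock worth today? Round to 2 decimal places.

£16.93

Deferred-dividend DDM. At t=2 the remaining stream is a growing perpetuity with first payment D_3 = 2.63.
V_2 = D_3/(r−g) = 2.63/(0.147−0.0289) = 22.2693
P₀ = V_2/(1+r)^2 = 22.2693/(1+0.147)^2 = 16.9270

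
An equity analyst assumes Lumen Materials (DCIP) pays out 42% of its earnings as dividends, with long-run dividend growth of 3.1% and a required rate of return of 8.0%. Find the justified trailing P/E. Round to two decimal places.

8.84

Justified trailing P/E = b(1+g)/(r−g) = 0.42×(1+0.031)/(0.08−0.031) = 8.8371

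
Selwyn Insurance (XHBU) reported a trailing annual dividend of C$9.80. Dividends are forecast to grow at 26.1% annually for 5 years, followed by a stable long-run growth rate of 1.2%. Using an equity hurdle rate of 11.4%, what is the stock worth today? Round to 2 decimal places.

C$252.87

Two-stage DDM. Project D₁…D_5 at 0.261, terminal growth 0.012, discount at r = 0.114.
D_1 = 12.3578
D_2 = 15.5832
D_3 = 19.6504
D_4 = 24.7792
D_5 = 31.2465
Terminal value at t=5: TV = D_6/(r−g) = 31.6215/(0.114−0.012) = 310.0144
P₀ = 12.3578/(1+0.114)^1 + 15.5832/(1+0.114)^2 + 19.6504/(1+0.114)^3 + 24.7792/(1+0.114)^4 + 31.2465/(1+0.114)^5 + 310.0144/(1+0.114)^5 = 252.8656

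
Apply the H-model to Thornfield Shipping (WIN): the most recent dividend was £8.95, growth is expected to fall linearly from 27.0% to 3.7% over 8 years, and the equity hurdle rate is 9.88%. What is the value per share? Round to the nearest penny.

£285.15

H-model: P₀ = D₀[(1+g_L) + H(g_S−g_L)]/(r−g_L), with H = 8/2 = 4.
P₀ = 8.95 × [(1+0.037) + 4×(0.27−0.037)] / (0.0988−0.037)
   = 8.95 × 1.9690 / 0.0618 = 285.1545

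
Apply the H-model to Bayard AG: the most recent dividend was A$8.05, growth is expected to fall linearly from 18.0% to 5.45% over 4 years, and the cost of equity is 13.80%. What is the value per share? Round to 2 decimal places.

A$125.86

H-model: P₀ = D₀[(1+g_L) + H(g_S−g_L)]/(r−g_L), with H = 4/2 = 2.
P₀ = 8.05 × [(1+0.0545) + 2×(0.18−0.0545)] / (0.138−0.0545)
   = 8.05 × 1.3055 / 0.0835 = 125.8596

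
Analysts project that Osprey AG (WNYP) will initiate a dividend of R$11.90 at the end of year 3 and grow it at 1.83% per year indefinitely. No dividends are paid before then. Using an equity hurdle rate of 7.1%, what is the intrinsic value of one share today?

R$196.86

Deferred-dividend DDM. At t=2 the remaining stream is a growing perpetuity with first payment D_3 = 11.90.
V_2 = D_3/(r−g) = 11.90/(0.071−0.0183) = 225.8065
P₀ = V_2/(1+r)^2 = 225.8065/(1+0.071)^2 = 196.8600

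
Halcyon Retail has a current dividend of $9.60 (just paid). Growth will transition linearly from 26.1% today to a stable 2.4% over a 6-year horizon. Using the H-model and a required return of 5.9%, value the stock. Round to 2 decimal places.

H-model: P₀ = D₀[(1+g_L) + H(g_S−g_L)]/(r−g_L), with H = 6/2 = 3.
P₀ = 9.60 × [(1+0.024) + 3×(0.261−0.024)] / (0.059−0.024)
   = 9.60 × 1.7350 / 0.035 = 475.8857

$475.89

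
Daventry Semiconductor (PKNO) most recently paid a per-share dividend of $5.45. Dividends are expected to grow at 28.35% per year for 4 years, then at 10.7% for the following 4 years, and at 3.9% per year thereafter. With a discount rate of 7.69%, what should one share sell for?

Three-stage DDM. Project D₁…D_8; terminal Gordon value at t=8 with g = 0.039; discount at r = 0.0769.
D_1 = 6.9951
D_2 = 8.9782
D_3 = 11.5235
D_4 = 14.7904
D_5 = 16.3730
D_6 = 18.1249
D_7 = 20.0642
D_8 = 22.2111
TV_8 = 23.0774/(0.0769−0.039) = 608.9012
P₀ = Σ Dₜ/(1+r)ᵗ + TV_8/(1+r)^8 = 418.2337

$418.23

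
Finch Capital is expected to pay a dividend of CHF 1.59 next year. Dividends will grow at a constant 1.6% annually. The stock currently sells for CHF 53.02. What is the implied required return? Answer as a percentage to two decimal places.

4.60%

Rearranging the constant-growth DDM: r = D₁/P₀ + g.
r = 1.5900 / 53.02 + 0.016 = 0.02999 + 0.016 = 0.04599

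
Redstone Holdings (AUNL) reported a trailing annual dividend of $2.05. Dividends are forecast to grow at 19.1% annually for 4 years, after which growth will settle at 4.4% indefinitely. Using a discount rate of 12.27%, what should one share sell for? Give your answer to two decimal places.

Two-stage DDM. Project D₁…D_4 at 0.191, terminal growth 0.044, discount at r = 0.1227.
D_1 = 2.4415
D_2 = 2.9079
D_3 = 3.4633
D_4 = 4.1248
Terminal value at t=4: TV = D_5/(r−g) = 4.3063/(0.1227−0.044) = 54.7176
P₀ = 2.4415/(1+0.1227)^1 + 2.9079/(1+0.1227)^2 + 3.4633/(1+0.1227)^3 + 4.1248/(1+0.1227)^4 + 54.7176/(1+0.1227)^4 = 43.9660

$43.97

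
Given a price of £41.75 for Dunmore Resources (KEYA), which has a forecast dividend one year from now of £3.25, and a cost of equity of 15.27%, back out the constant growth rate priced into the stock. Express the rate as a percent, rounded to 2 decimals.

7.49%

From P₀ = D₁/(r − g), the implied growth is g = r − D₁/P₀.
g = 0.1527 − 3.25/41.75 = 0.1527 − 0.07784 = 0.07486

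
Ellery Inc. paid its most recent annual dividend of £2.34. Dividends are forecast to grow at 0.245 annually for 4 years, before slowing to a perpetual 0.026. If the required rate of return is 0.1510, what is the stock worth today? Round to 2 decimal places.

Two-stage DDM. Project D₁…D_4 at 0.245, terminal growth 0.026, discount at r = 0.151.
D_1 = 2.9133
D_2 = 3.6271
D_3 = 4.5157
D_4 = 5.6220
Terminal value at t=4: TV = D_5/(r−g) = 5.7682/(0.151−0.026) = 46.1456
P₀ = 2.9133/(1+0.151)^1 + 3.6271/(1+0.151)^2 + 4.5157/(1+0.151)^3 + 5.6220/(1+0.151)^4 + 46.1456/(1+0.151)^4 = 37.7259

£37.73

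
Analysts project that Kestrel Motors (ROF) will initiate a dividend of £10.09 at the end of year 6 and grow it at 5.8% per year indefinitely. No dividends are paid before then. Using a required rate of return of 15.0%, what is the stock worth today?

Deferred-dividend DDM. At t=5 the remaining stream is a growing perpetuity with first payment D_6 = 10.09.
V_5 = D_6/(r−g) = 10.09/(0.15−0.058) = 109.6739
P₀ = V_5/(1+r)^5 = 109.6739/(1+0.15)^5 = 54.5273

£54.53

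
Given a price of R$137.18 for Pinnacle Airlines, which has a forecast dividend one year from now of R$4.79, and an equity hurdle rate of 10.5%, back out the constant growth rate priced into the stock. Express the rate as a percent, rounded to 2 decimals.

From P₀ = D₁/(r − g), the implied growth is g = r − D₁/P₀.
g = 0.105 − 4.79/137.18 = 0.105 − 0.03492 = 0.07008

7.01%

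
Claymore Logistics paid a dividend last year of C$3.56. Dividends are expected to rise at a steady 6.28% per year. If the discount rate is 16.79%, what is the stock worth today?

Gordon growth model: P₀ = D₁/(r − g). D₁ = 3.56 × (1 + 0.0628) = 3.7836.
P₀ = 3.7836 / (0.1679 − 0.0628) = 3.7836 / 0.1051 = 35.9997

C$36.00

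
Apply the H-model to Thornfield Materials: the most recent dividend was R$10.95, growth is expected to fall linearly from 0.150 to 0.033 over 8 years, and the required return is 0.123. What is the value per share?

H-model: P₀ = D₀[(1+g_L) + H(g_S−g_L)]/(r−g_L), with H = 8/2 = 4.
P₀ = 10.95 × [(1+0.033) + 4×(0.15−0.033)] / (0.123−0.033)
   = 10.95 × 1.5010 / 0.09 = 182.6217

R$182.62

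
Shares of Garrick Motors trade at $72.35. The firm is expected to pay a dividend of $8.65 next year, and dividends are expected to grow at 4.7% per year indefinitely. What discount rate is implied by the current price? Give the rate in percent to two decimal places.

16.66%

Rearranging the constant-growth DDM: r = D₁/P₀ + g.
r = 8.6500 / 72.35 + 0.047 = 0.11956 + 0.047 = 0.16656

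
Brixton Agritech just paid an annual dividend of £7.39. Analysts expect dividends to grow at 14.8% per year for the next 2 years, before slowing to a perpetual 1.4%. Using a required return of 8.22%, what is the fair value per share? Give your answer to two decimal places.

£139.80

Two-stage DDM. Project D₁…D_2 at 0.148, terminal growth 0.014, discount at r = 0.0822.
D_1 = 8.4837
D_2 = 9.7393
Terminal value at t=2: TV = D_3/(r−g) = 9.8757/(0.0822−0.014) = 144.8044
P₀ = 8.4837/(1+0.0822)^1 + 9.7393/(1+0.0822)^2 + 144.8044/(1+0.0822)^2 = 139.7975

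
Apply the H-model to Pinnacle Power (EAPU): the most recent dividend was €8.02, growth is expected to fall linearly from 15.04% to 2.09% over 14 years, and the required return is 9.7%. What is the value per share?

€203.12

H-model: P₀ = D₀[(1+g_L) + H(g_S−g_L)]/(r−g_L), with H = 14/2 = 7.
P₀ = 8.02 × [(1+0.0209) + 7×(0.1504−0.0209)] / (0.097−0.0209)
   = 8.02 × 1.9274 / 0.0761 = 203.1242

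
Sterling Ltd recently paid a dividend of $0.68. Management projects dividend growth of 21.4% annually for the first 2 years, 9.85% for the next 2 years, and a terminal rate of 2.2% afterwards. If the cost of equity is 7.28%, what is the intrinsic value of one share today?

$21.81

Three-stage DDM. Project D₁…D_4; terminal Gordon value at t=4 with g = 0.022; discount at r = 0.0728.
D_1 = 0.8255
D_2 = 1.0022
D_3 = 1.1009
D_4 = 1.2093
TV_4 = 1.2359/(0.0728−0.022) = 24.3295
P₀ = Σ Dₜ/(1+r)ᵗ + TV_4/(1+r)^4 = 21.8128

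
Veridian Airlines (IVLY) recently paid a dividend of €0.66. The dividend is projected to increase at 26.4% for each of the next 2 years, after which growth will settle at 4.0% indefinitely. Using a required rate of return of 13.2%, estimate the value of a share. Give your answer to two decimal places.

€10.86

Two-stage DDM. Project D₁…D_2 at 0.264, terminal growth 0.04, discount at r = 0.132.
D_1 = 0.8342
D_2 = 1.0545
Terminal value at t=2: TV = D_3/(r−g) = 1.0967/(0.132−0.04) = 11.9202
P₀ = 0.8342/(1+0.132)^1 + 1.0545/(1+0.132)^2 + 11.9202/(1+0.132)^2 = 10.8622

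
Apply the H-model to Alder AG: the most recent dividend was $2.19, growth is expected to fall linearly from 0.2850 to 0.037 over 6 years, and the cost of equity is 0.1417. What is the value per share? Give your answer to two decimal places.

H-model: P₀ = D₀[(1+g_L) + H(g_S−g_L)]/(r−g_L), with H = 6/2 = 3.
P₀ = 2.19 × [(1+0.037) + 3×(0.285−0.037)] / (0.1417−0.037)
   = 2.19 × 1.7810 / 0.1047 = 37.2530

$37.25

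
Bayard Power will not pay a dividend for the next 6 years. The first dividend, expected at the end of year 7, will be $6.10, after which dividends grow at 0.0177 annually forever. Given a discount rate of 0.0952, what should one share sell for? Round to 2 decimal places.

Deferred-dividend DDM. At t=6 the remaining stream is a growing perpetuity with first payment D_7 = 6.10.
V_6 = D_7/(r−g) = 6.10/(0.0952−0.0177) = 78.7097
P₀ = V_6/(1+r)^6 = 78.7097/(1+0.0952)^6 = 45.6108

$45.61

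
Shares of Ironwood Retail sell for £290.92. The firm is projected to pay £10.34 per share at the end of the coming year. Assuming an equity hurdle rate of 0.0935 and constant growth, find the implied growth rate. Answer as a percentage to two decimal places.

From P₀ = D₁/(r − g), the implied growth is g = r − D₁/P₀.
g = 0.0935 − 10.34/290.92 = 0.0935 − 0.03554 = 0.05796

5.80%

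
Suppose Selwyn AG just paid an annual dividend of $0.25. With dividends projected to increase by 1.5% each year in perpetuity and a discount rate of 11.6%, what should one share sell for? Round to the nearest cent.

Gordon growth model: P₀ = D₁/(r − g). D₁ = 0.25 × (1 + 0.015) = 0.2537.
P₀ = 0.2537 / (0.116 − 0.015) = 0.2537 / 0.101 = 2.5124

$2.51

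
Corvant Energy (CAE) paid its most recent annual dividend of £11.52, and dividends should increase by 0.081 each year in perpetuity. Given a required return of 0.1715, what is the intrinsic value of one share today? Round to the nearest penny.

£137.60

Gordon growth model: P₀ = D₁/(r − g). D₁ = 11.52 × (1 + 0.081) = 12.4531.
P₀ = 12.4531 / (0.1715 − 0.081) = 12.4531 / 0.0905 = 137.6035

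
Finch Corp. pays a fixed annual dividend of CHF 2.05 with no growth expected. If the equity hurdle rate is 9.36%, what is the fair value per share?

CHF 21.90

Zero-growth DDM (perpetuity): P₀ = D/r = 2.05 / 0.0936 = 21.9017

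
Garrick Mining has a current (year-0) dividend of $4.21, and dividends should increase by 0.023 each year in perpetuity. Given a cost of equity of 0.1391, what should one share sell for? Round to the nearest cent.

$37.10

Gordon growth model: P₀ = D₁/(r − g). D₁ = 4.21 × (1 + 0.023) = 4.3068.
P₀ = 4.3068 / (0.1391 − 0.023) = 4.3068 / 0.1161 = 37.0959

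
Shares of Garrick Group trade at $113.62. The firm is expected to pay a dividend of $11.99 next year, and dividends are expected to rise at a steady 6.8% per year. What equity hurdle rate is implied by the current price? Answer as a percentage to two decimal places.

17.35%

Rearranging the constant-growth DDM: r = D₁/P₀ + g.
r = 11.9900 / 113.62 + 0.068 = 0.10553 + 0.068 = 0.17353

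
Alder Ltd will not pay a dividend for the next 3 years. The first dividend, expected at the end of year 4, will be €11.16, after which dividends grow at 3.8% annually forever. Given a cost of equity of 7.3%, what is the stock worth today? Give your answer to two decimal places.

€258.11

Deferred-dividend DDM. At t=3 the remaining stream is a growing perpetuity with first payment D_4 = 11.16.
V_3 = D_4/(r−g) = 11.16/(0.073−0.038) = 318.8571
P₀ = V_3/(1+r)^3 = 318.8571/(1+0.073)^3 = 258.1053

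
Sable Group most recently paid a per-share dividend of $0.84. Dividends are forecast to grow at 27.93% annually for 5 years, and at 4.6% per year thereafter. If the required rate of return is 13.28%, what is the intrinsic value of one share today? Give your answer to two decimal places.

Two-stage DDM. Project D₁…D_5 at 0.2793, terminal growth 0.046, discount at r = 0.1328.
D_1 = 1.0746
D_2 = 1.3748
D_3 = 1.7587
D_4 = 2.2499
D_5 = 2.8783
Terminal value at t=5: TV = D_6/(r−g) = 3.0107/(0.1328−0.046) = 34.6859
P₀ = 1.0746/(1+0.1328)^1 + 1.3748/(1+0.1328)^2 + 1.7587/(1+0.1328)^3 + 2.2499/(1+0.1328)^4 + 2.8783/(1+0.1328)^5 + 34.6859/(1+0.1328)^5 = 24.7338

$24.73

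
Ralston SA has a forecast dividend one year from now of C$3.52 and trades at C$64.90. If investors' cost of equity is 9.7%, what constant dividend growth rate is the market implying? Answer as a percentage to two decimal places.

4.28%

From P₀ = D₁/(r − g), the implied growth is g = r − D₁/P₀.
g = 0.097 − 3.52/64.90 = 0.097 − 0.05424 = 0.04276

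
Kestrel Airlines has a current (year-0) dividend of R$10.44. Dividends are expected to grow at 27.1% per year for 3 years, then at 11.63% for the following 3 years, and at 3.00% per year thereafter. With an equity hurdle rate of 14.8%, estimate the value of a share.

R$192.43

Three-stage DDM. Project D₁…D_6; terminal Gordon value at t=6 with g = 0.03; discount at r = 0.148.
D_1 = 13.2692
D_2 = 16.8652
D_3 = 21.4357
D_4 = 23.9286
D_5 = 26.7115
D_6 = 29.8181
TV_6 = 30.7126/(0.148−0.03) = 260.2766
P₀ = Σ Dₜ/(1+r)ᵗ + TV_6/(1+r)^6 = 192.4296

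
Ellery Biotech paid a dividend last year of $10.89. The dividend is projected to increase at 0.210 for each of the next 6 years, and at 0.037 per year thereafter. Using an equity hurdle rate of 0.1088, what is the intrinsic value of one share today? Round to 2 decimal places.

Two-stage DDM. Project D₁…D_6 at 0.21, terminal growth 0.037, discount at r = 0.1088.
D_1 = 13.1769
D_2 = 15.9440
D_3 = 19.2923
D_4 = 23.3437
D_5 = 28.2459
D_6 = 34.1775
Terminal value at t=6: TV = D_7/(r−g) = 35.4421/(0.1088−0.037) = 493.6219
P₀ = 13.1769/(1+0.1088)^1 + 15.9440/(1+0.1088)^2 + 19.2923/(1+0.1088)^3 + 23.3437/(1+0.1088)^4 + 28.2459/(1+0.1088)^5 + 34.1775/(1+0.1088)^6 + 493.6219/(1+0.1088)^6 = 355.3225

$355.32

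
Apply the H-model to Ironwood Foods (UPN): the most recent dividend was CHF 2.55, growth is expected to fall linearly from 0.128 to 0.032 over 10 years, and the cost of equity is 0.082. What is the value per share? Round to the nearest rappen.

H-model: P₀ = D₀[(1+g_L) + H(g_S−g_L)]/(r−g_L), with H = 10/2 = 5.
P₀ = 2.55 × [(1+0.032) + 5×(0.128−0.032)] / (0.082−0.032)
   = 2.55 × 1.5120 / 0.05 = 77.1120

CHF 77.11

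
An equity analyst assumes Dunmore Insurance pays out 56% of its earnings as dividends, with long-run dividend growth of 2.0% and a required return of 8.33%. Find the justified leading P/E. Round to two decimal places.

8.85

Justified leading P/E = b/(r−g) = 0.56/(0.0833−0.02) = 8.8468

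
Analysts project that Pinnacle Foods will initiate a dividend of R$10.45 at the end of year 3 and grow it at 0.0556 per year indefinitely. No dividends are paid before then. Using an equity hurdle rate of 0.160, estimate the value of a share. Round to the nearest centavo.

Deferred-dividend DDM. At t=2 the remaining stream is a growing perpetuity with first payment D_3 = 10.45.
V_2 = D_3/(r−g) = 10.45/(0.16−0.0556) = 100.0958
P₀ = V_2/(1+r)^2 = 100.0958/(1+0.16)^2 = 74.3875

R$74.39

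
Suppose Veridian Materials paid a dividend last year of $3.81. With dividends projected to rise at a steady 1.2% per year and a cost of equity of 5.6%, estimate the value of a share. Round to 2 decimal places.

Gordon growth model: P₀ = D₁/(r − g). D₁ = 3.81 × (1 + 0.012) = 3.8557.
P₀ = 3.8557 / (0.056 − 0.012) = 3.8557 / 0.044 = 87.6300

$87.63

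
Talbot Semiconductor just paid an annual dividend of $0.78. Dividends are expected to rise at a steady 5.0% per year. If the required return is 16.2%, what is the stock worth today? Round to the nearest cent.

Gordon growth model: P₀ = D₁/(r − g). D₁ = 0.78 × (1 + 0.05) = 0.8190.
P₀ = 0.8190 / (0.162 − 0.05) = 0.8190 / 0.112 = 7.3125

$7.31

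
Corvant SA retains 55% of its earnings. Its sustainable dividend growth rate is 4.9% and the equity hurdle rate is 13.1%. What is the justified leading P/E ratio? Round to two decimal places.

5.49

Payout ratio b = 1 − 0.55 = 0.45.
Justified leading P/E = b/(r−g) = 0.45/(0.131−0.049) = 5.4878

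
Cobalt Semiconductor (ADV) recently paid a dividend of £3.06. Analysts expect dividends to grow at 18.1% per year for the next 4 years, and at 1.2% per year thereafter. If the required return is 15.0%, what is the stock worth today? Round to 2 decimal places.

Two-stage DDM. Project D₁…D_4 at 0.181, terminal growth 0.012, discount at r = 0.15.
D_1 = 3.6139
D_2 = 4.2680
D_3 = 5.0405
D_4 = 5.9528
Terminal value at t=4: TV = D_5/(r−g) = 6.0242/(0.15−0.012) = 43.6538
P₀ = 3.6139/(1+0.15)^1 + 4.2680/(1+0.15)^2 + 5.0405/(1+0.15)^3 + 5.9528/(1+0.15)^4 + 43.6538/(1+0.15)^4 = 38.0466

£38.05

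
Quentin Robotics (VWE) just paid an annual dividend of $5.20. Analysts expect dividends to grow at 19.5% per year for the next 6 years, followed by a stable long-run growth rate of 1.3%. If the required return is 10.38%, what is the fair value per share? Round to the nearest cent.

Two-stage DDM. Project D₁…D_6 at 0.195, terminal growth 0.013, discount at r = 0.1038.
D_1 = 6.2140
D_2 = 7.4257
D_3 = 8.8737
D_4 = 10.6041
D_5 = 12.6719
D_6 = 15.1430
Terminal value at t=6: TV = D_7/(r−g) = 15.3398/(0.1038−0.013) = 168.9407
P₀ = 6.2140/(1+0.1038)^1 + 7.4257/(1+0.1038)^2 + 8.8737/(1+0.1038)^3 + 10.6041/(1+0.1038)^4 + 12.6719/(1+0.1038)^5 + 15.1430/(1+0.1038)^6 + 168.9407/(1+0.1038)^6 = 134.9826

$134.98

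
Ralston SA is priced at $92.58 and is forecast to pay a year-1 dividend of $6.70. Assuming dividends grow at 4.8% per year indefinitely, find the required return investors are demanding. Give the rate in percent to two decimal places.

Rearranging the constant-growth DDM: r = D₁/P₀ + g.
r = 6.7000 / 92.58 + 0.048 = 0.07237 + 0.048 = 0.12037

12.04%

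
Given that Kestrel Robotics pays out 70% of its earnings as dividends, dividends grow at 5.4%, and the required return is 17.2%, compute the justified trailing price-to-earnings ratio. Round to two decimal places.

Justified trailing P/E = b(1+g)/(r−g) = 0.70×(1+0.054)/(0.172−0.054) = 6.2525

6.25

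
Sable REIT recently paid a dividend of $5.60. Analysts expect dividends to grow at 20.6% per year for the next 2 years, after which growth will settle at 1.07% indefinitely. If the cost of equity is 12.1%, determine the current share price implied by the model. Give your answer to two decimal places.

Two-stage DDM. Project D₁…D_2 at 0.206, terminal growth 0.0107, discount at r = 0.121.
D_1 = 6.7536
D_2 = 8.1448
Terminal value at t=2: TV = D_3/(r−g) = 8.2320/(0.121−0.0107) = 74.6327
P₀ = 6.7536/(1+0.121)^1 + 8.1448/(1+0.121)^2 + 74.6327/(1+0.121)^2 = 71.8967

$71.90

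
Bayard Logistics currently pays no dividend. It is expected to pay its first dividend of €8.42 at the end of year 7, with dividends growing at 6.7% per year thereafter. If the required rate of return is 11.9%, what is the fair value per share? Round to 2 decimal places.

Deferred-dividend DDM. At t=6 the remaining stream is a growing perpetuity with first payment D_7 = 8.42.
V_6 = D_7/(r−g) = 8.42/(0.119−0.067) = 161.9231
P₀ = V_6/(1+r)^6 = 161.9231/(1+0.119)^6 = 82.4761

€82.48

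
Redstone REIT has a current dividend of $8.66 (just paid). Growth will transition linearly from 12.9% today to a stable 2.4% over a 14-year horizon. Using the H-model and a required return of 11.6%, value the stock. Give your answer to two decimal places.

$165.58

H-model: P₀ = D₀[(1+g_L) + H(g_S−g_L)]/(r−g_L), with H = 14/2 = 7.
P₀ = 8.66 × [(1+0.024) + 7×(0.129−0.024)] / (0.116−0.024)
   = 8.66 × 1.7590 / 0.092 = 165.5754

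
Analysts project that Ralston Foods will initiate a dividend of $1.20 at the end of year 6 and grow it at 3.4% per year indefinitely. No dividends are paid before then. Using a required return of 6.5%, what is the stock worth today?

Deferred-dividend DDM. At t=5 the remaining stream is a growing perpetuity with first payment D_6 = 1.20.
V_5 = D_6/(r−g) = 1.20/(0.065−0.034) = 38.7097
P₀ = V_5/(1+r)^5 = 38.7097/(1+0.065)^5 = 28.2535

$28.25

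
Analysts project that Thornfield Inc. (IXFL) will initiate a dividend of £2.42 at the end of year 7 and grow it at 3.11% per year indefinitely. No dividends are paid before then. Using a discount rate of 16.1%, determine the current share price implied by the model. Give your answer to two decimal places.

Deferred-dividend DDM. At t=6 the remaining stream is a growing perpetuity with first payment D_7 = 2.42.
V_6 = D_7/(r−g) = 2.42/(0.161−0.0311) = 18.6297
P₀ = V_6/(1+r)^6 = 18.6297/(1+0.161)^6 = 7.6070

£7.61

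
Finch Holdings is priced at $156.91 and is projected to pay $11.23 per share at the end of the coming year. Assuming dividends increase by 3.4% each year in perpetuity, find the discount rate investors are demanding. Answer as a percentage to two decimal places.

Rearranging the constant-growth DDM: r = D₁/P₀ + g.
r = 11.2300 / 156.91 + 0.034 = 0.07157 + 0.034 = 0.10557

10.56%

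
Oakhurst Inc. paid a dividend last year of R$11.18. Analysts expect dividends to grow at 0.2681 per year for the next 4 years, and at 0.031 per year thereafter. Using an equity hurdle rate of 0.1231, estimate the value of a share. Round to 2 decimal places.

Two-stage DDM. Project D₁…D_4 at 0.2681, terminal growth 0.031, discount at r = 0.1231.
D_1 = 14.1774
D_2 = 17.9783
D_3 = 22.7983
D_4 = 28.9105
Terminal value at t=4: TV = D_5/(r−g) = 29.8067/(0.1231−0.031) = 323.6345
P₀ = 14.1774/(1+0.1231)^1 + 17.9783/(1+0.1231)^2 + 22.7983/(1+0.1231)^3 + 28.9105/(1+0.1231)^4 + 323.6345/(1+0.1231)^4 = 264.5553

R$264.56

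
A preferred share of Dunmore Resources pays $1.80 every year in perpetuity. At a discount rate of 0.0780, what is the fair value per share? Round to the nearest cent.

$23.08

Zero-growth DDM (perpetuity): P₀ = D/r = 1.80 / 0.078 = 23.0769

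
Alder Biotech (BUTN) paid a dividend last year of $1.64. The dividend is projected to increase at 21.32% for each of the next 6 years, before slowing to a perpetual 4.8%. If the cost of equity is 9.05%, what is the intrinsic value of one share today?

Two-stage DDM. Project D₁…D_6 at 0.2132, terminal growth 0.048, discount at r = 0.0905.
D_1 = 1.9896
D_2 = 2.4138
D_3 = 2.9285
D_4 = 3.5528
D_5 = 4.3103
D_6 = 5.2292
Terminal value at t=6: TV = D_7/(r−g) = 5.4802/(0.0905−0.048) = 128.9468
P₀ = 1.9896/(1+0.0905)^1 + 2.4138/(1+0.0905)^2 + 2.9285/(1+0.0905)^3 + 3.5528/(1+0.0905)^4 + 4.3103/(1+0.0905)^5 + 5.2292/(1+0.0905)^6 + 128.9468/(1+0.0905)^6 = 91.2048

$91.20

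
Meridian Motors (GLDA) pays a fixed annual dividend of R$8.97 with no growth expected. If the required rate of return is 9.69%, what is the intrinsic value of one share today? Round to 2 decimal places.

R$92.57

Zero-growth DDM (perpetuity): P₀ = D/r = 8.97 / 0.0969 = 92.5697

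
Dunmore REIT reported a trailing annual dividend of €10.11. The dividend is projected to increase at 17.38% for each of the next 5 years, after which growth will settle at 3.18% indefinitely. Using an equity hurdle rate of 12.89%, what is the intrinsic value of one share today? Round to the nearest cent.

€187.47

Two-stage DDM. Project D₁…D_5 at 0.1738, terminal growth 0.0318, discount at r = 0.1289.
D_1 = 11.8671
D_2 = 13.9296
D_3 = 16.3506
D_4 = 19.1923
D_5 = 22.5280
Terminal value at t=5: TV = D_6/(r−g) = 23.2443/(0.1289−0.0318) = 239.3856
P₀ = 11.8671/(1+0.1289)^1 + 13.9296/(1+0.1289)^2 + 16.3506/(1+0.1289)^3 + 19.1923/(1+0.1289)^4 + 22.5280/(1+0.1289)^5 + 239.3856/(1+0.1289)^5 = 187.4743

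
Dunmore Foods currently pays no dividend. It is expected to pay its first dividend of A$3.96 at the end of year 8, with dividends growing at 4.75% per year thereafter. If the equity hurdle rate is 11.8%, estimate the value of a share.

Deferred-dividend DDM. At t=7 the remaining stream is a growing perpetuity with first payment D_8 = 3.96.
V_7 = D_8/(r−g) = 3.96/(0.118−0.0475) = 56.1702
P₀ = V_7/(1+r)^7 = 56.1702/(1+0.118)^7 = 25.7284

A$25.73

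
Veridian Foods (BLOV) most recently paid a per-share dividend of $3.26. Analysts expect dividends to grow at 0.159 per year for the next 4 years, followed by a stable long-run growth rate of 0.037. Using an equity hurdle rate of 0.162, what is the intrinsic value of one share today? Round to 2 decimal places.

Two-stage DDM. Project D₁…D_4 at 0.159, terminal growth 0.037, discount at r = 0.162.
D_1 = 3.7783
D_2 = 4.3791
D_3 = 5.0754
D_4 = 5.8824
Terminal value at t=4: TV = D_5/(r−g) = 6.1000/(0.162−0.037) = 48.8000
P₀ = 3.7783/(1+0.162)^1 + 4.3791/(1+0.162)^2 + 5.0754/(1+0.162)^3 + 5.8824/(1+0.162)^4 + 48.8000/(1+0.162)^4 = 39.7228

$39.72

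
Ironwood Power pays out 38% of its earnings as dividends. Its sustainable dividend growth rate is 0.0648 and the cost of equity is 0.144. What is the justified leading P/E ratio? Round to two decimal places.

4.80

Justified leading P/E = b/(r−g) = 0.38/(0.144−0.0648) = 4.7980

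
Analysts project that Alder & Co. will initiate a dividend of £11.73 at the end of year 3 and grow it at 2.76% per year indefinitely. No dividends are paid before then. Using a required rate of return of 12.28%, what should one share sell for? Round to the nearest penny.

Deferred-dividend DDM. At t=2 the remaining stream is a growing perpetuity with first payment D_3 = 11.73.
V_2 = D_3/(r−g) = 11.73/(0.1228−0.0276) = 123.2143
P₀ = V_2/(1+r)^2 = 123.2143/(1+0.1228)^2 = 97.7364

£97.74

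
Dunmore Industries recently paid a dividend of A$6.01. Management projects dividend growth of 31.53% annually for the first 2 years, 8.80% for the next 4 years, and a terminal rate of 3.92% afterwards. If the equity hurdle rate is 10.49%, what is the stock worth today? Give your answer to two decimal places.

Three-stage DDM. Project D₁…D_6; terminal Gordon value at t=6 with g = 0.0392; discount at r = 0.1049.
D_1 = 7.9050
D_2 = 10.3974
D_3 = 11.3124
D_4 = 12.3078
D_5 = 13.3909
D_6 = 14.5693
TV_6 = 15.1405/(0.1049−0.0392) = 230.4483
P₀ = Σ Dₜ/(1+r)ᵗ + TV_6/(1+r)^6 = 175.1146

A$175.11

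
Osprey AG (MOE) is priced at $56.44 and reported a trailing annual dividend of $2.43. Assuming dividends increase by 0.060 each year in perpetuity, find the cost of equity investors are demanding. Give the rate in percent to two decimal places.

Rearranging the constant-growth DDM: r = D₁/P₀ + g.
D₁ = 2.43 × (1 + 0.06) = 2.5758.
r = 2.5758 / 56.44 + 0.06 = 0.04564 + 0.06 = 0.10564

10.56%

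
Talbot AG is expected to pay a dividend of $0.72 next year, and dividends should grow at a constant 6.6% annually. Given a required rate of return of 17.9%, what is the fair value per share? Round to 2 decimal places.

Gordon growth model: P₀ = D₁/(r − g), with D₁ = 0.72 given directly.
P₀ = 0.7200 / (0.179 − 0.066) = 0.7200 / 0.113 = 6.3717

$6.37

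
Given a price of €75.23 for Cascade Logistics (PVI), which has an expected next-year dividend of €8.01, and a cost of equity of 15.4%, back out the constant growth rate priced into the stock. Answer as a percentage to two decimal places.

From P₀ = D₁/(r − g), the implied growth is g = r − D₁/P₀.
g = 0.154 − 8.01/75.23 = 0.154 − 0.10647 = 0.04753

4.75%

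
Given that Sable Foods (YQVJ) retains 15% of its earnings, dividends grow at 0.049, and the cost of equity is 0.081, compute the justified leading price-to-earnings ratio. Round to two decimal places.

26.56

Payout ratio b = 1 − 0.15 = 0.85.
Justified leading P/E = b/(r−g) = 0.85/(0.081−0.049) = 26.5625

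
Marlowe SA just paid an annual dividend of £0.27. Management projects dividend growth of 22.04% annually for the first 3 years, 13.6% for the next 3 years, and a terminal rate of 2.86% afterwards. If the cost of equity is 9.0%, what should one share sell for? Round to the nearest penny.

Three-stage DDM. Project D₁…D_6; terminal Gordon value at t=6 with g = 0.0286; discount at r = 0.09.
D_1 = 0.3295
D_2 = 0.4021
D_3 = 0.4908
D_4 = 0.5575
D_5 = 0.6333
D_6 = 0.7195
TV_6 = 0.7400/(0.09−0.0286) = 12.0527
P₀ = Σ Dₜ/(1+r)ᵗ + TV_6/(1+r)^6 = 9.4419

£9.44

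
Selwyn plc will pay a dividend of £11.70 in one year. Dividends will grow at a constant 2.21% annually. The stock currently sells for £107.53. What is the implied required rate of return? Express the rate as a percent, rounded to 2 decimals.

Rearranging the constant-growth DDM: r = D₁/P₀ + g.
r = 11.7000 / 107.53 + 0.0221 = 0.10881 + 0.0221 = 0.13091

13.09%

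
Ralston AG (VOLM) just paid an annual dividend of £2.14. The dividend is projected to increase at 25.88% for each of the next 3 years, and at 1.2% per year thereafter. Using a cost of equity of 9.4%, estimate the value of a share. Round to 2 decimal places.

£48.79

Two-stage DDM. Project D₁…D_3 at 0.2588, terminal growth 0.012, discount at r = 0.094.
D_1 = 2.6938
D_2 = 3.3910
D_3 = 4.2686
Terminal value at t=3: TV = D_4/(r−g) = 4.3198/(0.094−0.012) = 52.6806
P₀ = 2.6938/(1+0.094)^1 + 3.3910/(1+0.094)^2 + 4.2686/(1+0.094)^3 + 52.6806/(1+0.094)^3 = 48.7903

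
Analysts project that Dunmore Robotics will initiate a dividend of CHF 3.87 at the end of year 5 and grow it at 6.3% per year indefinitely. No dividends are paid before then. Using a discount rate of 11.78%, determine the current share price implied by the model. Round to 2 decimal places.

CHF 45.23

Deferred-dividend DDM. At t=4 the remaining stream is a growing perpetuity with first payment D_5 = 3.87.
V_4 = D_5/(r−g) = 3.87/(0.1178−0.063) = 70.6204
P₀ = V_4/(1+r)^4 = 70.6204/(1+0.1178)^4 = 45.2349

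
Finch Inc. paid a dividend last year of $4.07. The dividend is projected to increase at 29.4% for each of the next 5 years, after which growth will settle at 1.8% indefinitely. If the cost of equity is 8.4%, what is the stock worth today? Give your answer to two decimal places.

$187.88

Two-stage DDM. Project D₁…D_5 at 0.294, terminal growth 0.018, discount at r = 0.084.
D_1 = 5.2666
D_2 = 6.8150
D_3 = 8.8186
D_4 = 11.4112
D_5 = 14.7661
Terminal value at t=5: TV = D_6/(r−g) = 15.0319/(0.084−0.018) = 227.7559
P₀ = 5.2666/(1+0.084)^1 + 6.8150/(1+0.084)^2 + 8.8186/(1+0.084)^3 + 11.4112/(1+0.084)^4 + 14.7661/(1+0.084)^5 + 227.7559/(1+0.084)^5 = 187.8793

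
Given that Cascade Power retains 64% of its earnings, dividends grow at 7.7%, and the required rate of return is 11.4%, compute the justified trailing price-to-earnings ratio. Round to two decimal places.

10.48

Payout ratio b = 1 − 0.64 = 0.36.
Justified trailing P/E = b(1+g)/(r−g) = 0.36×(1+0.077)/(0.114−0.077) = 10.4789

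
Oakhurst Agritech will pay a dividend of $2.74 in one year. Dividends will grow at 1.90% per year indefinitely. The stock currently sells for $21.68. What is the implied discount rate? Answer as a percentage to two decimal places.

Rearranging the constant-growth DDM: r = D₁/P₀ + g.
r = 2.7400 / 21.68 + 0.019 = 0.12638 + 0.019 = 0.14538

14.54%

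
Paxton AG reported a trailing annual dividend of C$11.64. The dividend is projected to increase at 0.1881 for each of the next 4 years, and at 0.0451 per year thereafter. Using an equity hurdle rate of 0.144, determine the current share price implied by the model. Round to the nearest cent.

Two-stage DDM. Project D₁…D_4 at 0.1881, terminal growth 0.0451, discount at r = 0.144.
D_1 = 13.8295
D_2 = 16.4308
D_3 = 19.5214
D_4 = 23.1934
Terminal value at t=4: TV = D_5/(r−g) = 24.2395/(0.144−0.0451) = 245.0905
P₀ = 13.8295/(1+0.144)^1 + 16.4308/(1+0.144)^2 + 19.5214/(1+0.144)^3 + 23.1934/(1+0.144)^4 + 245.0905/(1+0.144)^4 = 194.3178

C$194.32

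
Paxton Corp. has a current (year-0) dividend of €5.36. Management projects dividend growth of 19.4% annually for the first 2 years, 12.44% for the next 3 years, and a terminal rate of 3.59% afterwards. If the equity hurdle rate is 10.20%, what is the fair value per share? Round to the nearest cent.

Three-stage DDM. Project D₁…D_5; terminal Gordon value at t=5 with g = 0.0359; discount at r = 0.102.
D_1 = 6.3998
D_2 = 7.6414
D_3 = 8.5920
D_4 = 9.6608
D_5 = 10.8627
TV_5 = 11.2526/(0.102−0.0359) = 170.2364
P₀ = Σ Dₜ/(1+r)ᵗ + TV_5/(1+r)^5 = 136.5023

€136.50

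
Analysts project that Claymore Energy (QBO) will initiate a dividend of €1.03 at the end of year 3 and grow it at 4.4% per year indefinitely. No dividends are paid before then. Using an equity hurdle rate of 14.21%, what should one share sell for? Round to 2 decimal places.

Deferred-dividend DDM. At t=2 the remaining stream is a growing perpetuity with first payment D_3 = 1.03.
V_2 = D_3/(r−g) = 1.03/(0.1421−0.044) = 10.4995
P₀ = V_2/(1+r)^2 = 10.4995/(1+0.1421)^2 = 8.0493

€8.05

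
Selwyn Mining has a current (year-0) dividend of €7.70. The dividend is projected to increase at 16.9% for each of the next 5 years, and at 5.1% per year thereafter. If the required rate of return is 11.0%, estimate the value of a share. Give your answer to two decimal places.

Two-stage DDM. Project D₁…D_5 at 0.169, terminal growth 0.051, discount at r = 0.11.
D_1 = 9.0013
D_2 = 10.5225
D_3 = 12.3008
D_4 = 14.3797
D_5 = 16.8098
Terminal value at t=5: TV = D_6/(r−g) = 17.6671/(0.11−0.051) = 299.4429
P₀ = 9.0013/(1+0.11)^1 + 10.5225/(1+0.11)^2 + 12.3008/(1+0.11)^3 + 14.3797/(1+0.11)^4 + 16.8098/(1+0.11)^5 + 299.4429/(1+0.11)^5 = 222.7968

€222.80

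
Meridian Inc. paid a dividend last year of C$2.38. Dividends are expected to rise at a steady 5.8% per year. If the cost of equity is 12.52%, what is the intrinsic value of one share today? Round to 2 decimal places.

Gordon growth model: P₀ = D₁/(r − g). D₁ = 2.38 × (1 + 0.058) = 2.5180.
P₀ = 2.5180 / (0.1252 − 0.058) = 2.5180 / 0.0672 = 37.4708

C$37.47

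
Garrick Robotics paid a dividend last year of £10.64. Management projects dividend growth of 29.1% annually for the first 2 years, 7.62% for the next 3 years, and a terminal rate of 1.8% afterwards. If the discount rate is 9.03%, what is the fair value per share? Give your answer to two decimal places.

Three-stage DDM. Project D₁…D_5; terminal Gordon value at t=5 with g = 0.018; discount at r = 0.0903.
D_1 = 13.7362
D_2 = 17.7335
D_3 = 19.0848
D_4 = 20.5390
D_5 = 22.1041
TV_5 = 22.5020/(0.0903−0.018) = 311.2308
P₀ = Σ Dₜ/(1+r)ᵗ + TV_5/(1+r)^5 = 273.1224

£273.12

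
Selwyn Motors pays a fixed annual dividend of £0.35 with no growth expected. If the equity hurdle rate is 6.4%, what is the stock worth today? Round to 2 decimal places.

£5.47

Zero-growth DDM (perpetuity): P₀ = D/r = 0.35 / 0.064 = 5.4687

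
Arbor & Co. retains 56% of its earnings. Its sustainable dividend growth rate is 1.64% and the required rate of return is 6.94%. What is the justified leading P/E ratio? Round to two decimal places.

Payout ratio b = 1 − 0.56 = 0.44.
Justified leading P/E = b/(r−g) = 0.44/(0.0694−0.0164) = 8.3019

8.30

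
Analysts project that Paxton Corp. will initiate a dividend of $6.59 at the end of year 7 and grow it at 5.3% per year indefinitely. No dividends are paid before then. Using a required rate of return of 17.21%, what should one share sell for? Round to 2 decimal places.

Deferred-dividend DDM. At t=6 the remaining stream is a growing perpetuity with first payment D_7 = 6.59.
V_6 = D_7/(r−g) = 6.59/(0.1721−0.053) = 55.3317
P₀ = V_6/(1+r)^6 = 55.3317/(1+0.1721)^6 = 21.3396

$21.34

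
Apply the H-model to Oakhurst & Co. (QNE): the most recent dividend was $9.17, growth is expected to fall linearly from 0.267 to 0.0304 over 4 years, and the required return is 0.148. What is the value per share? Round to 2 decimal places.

H-model: P₀ = D₀[(1+g_L) + H(g_S−g_L)]/(r−g_L), with H = 4/2 = 2.
P₀ = 9.17 × [(1+0.0304) + 2×(0.267−0.0304)] / (0.148−0.0304)
   = 9.17 × 1.5036 / 0.1176 = 117.2450

$117.25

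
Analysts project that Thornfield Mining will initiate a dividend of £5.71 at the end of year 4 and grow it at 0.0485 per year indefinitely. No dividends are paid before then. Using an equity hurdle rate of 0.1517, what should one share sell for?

Deferred-dividend DDM. At t=3 the remaining stream is a growing perpetuity with first payment D_4 = 5.71.
V_3 = D_4/(r−g) = 5.71/(0.1517−0.0485) = 55.3295
P₀ = V_3/(1+r)^3 = 55.3295/(1+0.1517)^3 = 36.2192

£36.22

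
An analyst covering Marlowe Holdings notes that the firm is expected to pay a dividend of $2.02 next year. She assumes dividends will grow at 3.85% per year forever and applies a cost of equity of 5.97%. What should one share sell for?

Gordon growth model: P₀ = D₁/(r − g), with D₁ = 2.02 given directly.
P₀ = 2.0200 / (0.0597 − 0.0385) = 2.0200 / 0.0212 = 95.2830

$95.28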